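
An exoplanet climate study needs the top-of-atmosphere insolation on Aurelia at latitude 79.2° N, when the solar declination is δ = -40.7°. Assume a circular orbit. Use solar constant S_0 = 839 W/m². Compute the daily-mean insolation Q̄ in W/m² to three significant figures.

Q̄ ≈ 0.00 W/m²

cos h₀ = −tan(+79.2°) tan(-40.700°) = 4.5090 ≥ 1 ⇒ polar night, h₀ = 0 and Q̄ = 0.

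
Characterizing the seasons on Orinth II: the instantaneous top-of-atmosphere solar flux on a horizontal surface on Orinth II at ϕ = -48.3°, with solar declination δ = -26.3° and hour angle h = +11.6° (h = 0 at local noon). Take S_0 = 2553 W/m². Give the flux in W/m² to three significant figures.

cos θ_z = sin ϕ sin δ + cos ϕ cos δ cos h = 0.330814 + 0.584189 = 0.915003.
Flux = S_0 · cos θ_z = 2553 × 0.915003 = 2336 W/m².

2.34e+03 W/m²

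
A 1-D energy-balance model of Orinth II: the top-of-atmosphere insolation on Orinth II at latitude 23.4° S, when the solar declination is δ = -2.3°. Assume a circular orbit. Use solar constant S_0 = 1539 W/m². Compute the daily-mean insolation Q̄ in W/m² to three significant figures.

Q̄ ≈ 462 W/m²

cos h₀ = −tan(-23.4°) tan(-2.300°) = -0.0174, h₀ = 1.5882 rad.
Bracket: h₀ sin ϕ sin δ + cos ϕ cos δ sin h₀ = 1.5882×-0.39715×-0.04013 + 0.91775×0.99919×0.99985 = 0.025312 + 0.916869 = 0.942181.
Q̄ = (S_0/π) × [bracket] = (1539/π) × 0.942181 = 461.6 W/m².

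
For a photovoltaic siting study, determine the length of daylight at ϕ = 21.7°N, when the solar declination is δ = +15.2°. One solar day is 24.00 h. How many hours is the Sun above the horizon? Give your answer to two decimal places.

12.83 h

cos h₀ = −tan ϕ · tan δ = −tan(+21.7°) × tan(+15.200°) = -0.1081, so h₀ = 1.6791 rad = 96.21°.
Daylight = 2h₀/(2π) × 24.00 h = (1.6791/π) × 24.00 = 12.83 h.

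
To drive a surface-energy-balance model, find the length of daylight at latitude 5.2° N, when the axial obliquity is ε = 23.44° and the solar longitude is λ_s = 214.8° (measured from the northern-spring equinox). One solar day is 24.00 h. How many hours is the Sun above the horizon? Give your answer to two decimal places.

11.84 h

Solar declination: sin δ = sin ε · sin λ_s = sin 23.44° × sin 214.8° = -0.22702, so δ = -13.122°.
cos H₀ = −tan φ · tan δ = −tan(+5.2°) × tan(-13.122°) = 0.0212, so H₀ = 1.5496 rad = 88.78°.
Daylight = 2H₀/(2π) × 24.00 h = (1.5496/π) × 24.00 = 11.84 h.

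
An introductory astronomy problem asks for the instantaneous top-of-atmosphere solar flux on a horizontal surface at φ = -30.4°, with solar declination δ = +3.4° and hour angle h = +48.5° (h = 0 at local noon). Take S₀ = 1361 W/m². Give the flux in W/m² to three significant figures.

736 W/m²

cos θ_z = sin φ sin δ + cos φ cos δ cos h = -0.030011 + 0.570513 = 0.540502.
Flux = S₀ · cos θ_z = 1361 × 0.540502 = 735.6 W/m².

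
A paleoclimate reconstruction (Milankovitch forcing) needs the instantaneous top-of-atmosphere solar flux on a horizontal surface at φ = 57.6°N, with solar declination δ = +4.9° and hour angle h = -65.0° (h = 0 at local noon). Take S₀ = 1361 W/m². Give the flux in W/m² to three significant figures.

405 W/m²

cos θ_z = sin φ sin δ + cos φ cos δ cos h = 0.072120 + 0.225623 = 0.297743.
Flux = S₀ · cos θ_z = 1361 × 0.297743 = 405.2 W/m².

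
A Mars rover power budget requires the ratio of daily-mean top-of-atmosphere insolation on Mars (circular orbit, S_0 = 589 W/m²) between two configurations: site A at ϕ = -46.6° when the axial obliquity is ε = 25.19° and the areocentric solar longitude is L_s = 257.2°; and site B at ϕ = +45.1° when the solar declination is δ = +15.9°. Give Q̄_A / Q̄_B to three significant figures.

— Configuration A (ϕ=-46.6°):
sin δ = sin 25.19° × sin 257.2° = -0.41504, so δ = -24.522°.
cos h₀ = −tan(-46.6°) tan(-24.522°) = -0.4824, h₀ = 2.0742 rad.
Bracket: h₀ sin ϕ sin δ + cos ϕ cos δ sin h₀ = 2.0742×-0.72657×-0.41504 + 0.68709×0.90980×0.87595 = 0.625487 + 0.547569 = 1.173056.
Q̄ = (S_0/π) × [bracket] = (589/π) × 1.173056 = 219.93 W/m².
— Configuration B (ϕ=+45.1°):
cos h₀ = −tan(+45.1°) tan(+15.900°) = -0.2859, h₀ = 1.8607 rad.
Bracket: h₀ sin ϕ sin δ + cos ϕ cos δ sin h₀ = 1.8607×0.70834×0.27396 + 0.70587×0.96174×0.95827 = 0.361082 + 0.650534 = 1.011616.
Q̄ = (S_0/π) × [bracket] = (589/π) × 1.011616 = 189.66 W/m².
Ratio Q̄_A / Q̄_B = 219.93 / 189.66 = 1.160.

Q̄_A / Q̄_B ≈ 1.16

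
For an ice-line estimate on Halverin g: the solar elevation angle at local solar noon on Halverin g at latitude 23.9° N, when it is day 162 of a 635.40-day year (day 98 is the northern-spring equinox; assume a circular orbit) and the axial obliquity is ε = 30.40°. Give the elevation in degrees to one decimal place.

Solar longitude: λ_s = 360° × (162 − 98)/635.40 = 36.261°.
sin δ = sin 30.40° × sin 36.261° = 0.29930, so δ = +17.415°.
At local noon the hour angle is zero, so the zenith angle equals |φ − δ| = |+23.9° − (+17.415°)| = 6.485°.
Elevation = 90° − 6.485° = 83.5°.

83.5°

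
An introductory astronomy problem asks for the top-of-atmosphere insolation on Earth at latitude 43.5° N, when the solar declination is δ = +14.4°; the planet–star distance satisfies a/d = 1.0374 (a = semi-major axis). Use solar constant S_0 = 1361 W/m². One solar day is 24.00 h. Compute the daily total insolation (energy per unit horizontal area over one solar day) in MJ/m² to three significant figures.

cos h₀ = −tan(+43.5°) tan(+14.400°) = -0.2437, h₀ = 1.8169 rad.
Bracket: h₀ sin ϕ sin δ + cos ϕ cos δ sin h₀ = 1.8169×0.68835×0.24869 + 0.72537×0.96858×0.96986 = 0.311027 + 0.681403 = 0.992430.
Inverse-square distance factor (a/d)² = 1.0374² = 1.076199.
Q̄ = (S_0/π) × 1.076199 × [bracket] = (1361/π) × 1.076199 × 0.992430 = 462.70 W/m².
Daily total = Q̄ × 24.00 h × 3600 s/h = 462.70 × 24.00 × 3600 / 10⁶ = 39.98 MJ/m².

40.0 MJ/m²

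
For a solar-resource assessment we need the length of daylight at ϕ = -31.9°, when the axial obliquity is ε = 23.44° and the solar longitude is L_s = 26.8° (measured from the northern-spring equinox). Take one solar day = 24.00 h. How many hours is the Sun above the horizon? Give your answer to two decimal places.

Solar declination: sin δ = sin ε · sin L_s = sin 23.44° × sin 26.8° = 0.17935, so δ = +10.332°.
cos h₀ = −tan ϕ · tan δ = −tan(-31.9°) × tan(+10.332°) = 0.1135, so h₀ = 1.4571 rad = 83.48°.
Daylight = 2h₀/(2π) × 24.00 h = (1.4571/π) × 24.00 = 11.13 h.

11.13 h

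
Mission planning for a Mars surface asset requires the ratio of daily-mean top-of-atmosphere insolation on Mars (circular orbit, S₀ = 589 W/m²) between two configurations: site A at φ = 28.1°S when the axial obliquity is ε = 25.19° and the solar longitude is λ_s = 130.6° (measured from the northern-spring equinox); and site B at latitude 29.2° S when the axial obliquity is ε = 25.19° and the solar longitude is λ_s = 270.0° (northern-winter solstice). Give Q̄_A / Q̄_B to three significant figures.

— Configuration A (φ=-28.1°):
Solar declination: sin δ = sin ε · sin λ_s = sin 25.19° × sin 130.6° = 0.32316, so δ = +18.854°.
cos H₀ = −tan(-28.1°) tan(+18.854°) = 0.1823, H₀ = 1.3874 rad.
Bracket: H₀ sin φ sin δ + cos φ cos δ sin H₀ = 1.3874×-0.47101×0.32316 + 0.88213×0.94634×0.98324 = -0.211178 + 0.820804 = 0.609626.
Q̄ = (S₀/π) × [bracket] = (589/π) × 0.609626 = 114.30 W/m².
— Configuration B (φ=-29.2°):
Solar declination: sin δ = sin ε · sin λ_s = sin 25.19° × sin 270.0° = -0.42562, so δ = -25.190°.
cos H₀ = −tan(-29.2°) tan(-25.190°) = -0.2629, H₀ = 1.8368 rad.
Bracket: H₀ sin φ sin δ + cos φ cos δ sin H₀ = 1.8368×-0.48786×-0.42562 + 0.87292×0.90490×0.96483 = 0.381399 + 0.762124 = 1.143523.
Q̄ = (S₀/π) × [bracket] = (589/π) × 1.143523 = 214.39 W/m².
Ratio Q̄_A / Q̄_B = 114.30 / 214.39 = 0.5331.

Q̄_A / Q̄_B ≈ 0.533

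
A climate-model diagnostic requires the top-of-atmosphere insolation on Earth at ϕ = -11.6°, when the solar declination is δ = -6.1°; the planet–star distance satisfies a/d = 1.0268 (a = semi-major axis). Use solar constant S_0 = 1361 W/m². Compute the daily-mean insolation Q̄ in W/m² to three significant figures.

Q̄ ≈ 460 W/m²

cos h₀ = −tan(-11.6°) tan(-6.100°) = -0.0219, h₀ = 1.5927 rad.
Bracket: h₀ sin ϕ sin δ + cos ϕ cos δ sin h₀ = 1.5927×-0.20108×-0.10626 + 0.97958×0.99434×0.99976 = 0.034031 + 0.973802 = 1.007833.
Inverse-square distance factor (a/d)² = 1.0268² = 1.054318.
Q̄ = (S_0/π) × 1.054318 × [bracket] = (1361/π) × 1.054318 × 1.007833 = 460.3 W/m².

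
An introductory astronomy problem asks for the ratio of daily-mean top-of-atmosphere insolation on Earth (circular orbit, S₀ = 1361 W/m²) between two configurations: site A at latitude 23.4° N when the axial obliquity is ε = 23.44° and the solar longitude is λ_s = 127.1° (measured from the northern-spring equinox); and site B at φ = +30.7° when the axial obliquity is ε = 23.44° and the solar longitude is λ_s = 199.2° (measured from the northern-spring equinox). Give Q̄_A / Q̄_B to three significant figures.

Q̄_A / Q̄_B ≈ 1.44

— Configuration A (φ=+23.4°):
Solar declination: sin δ = sin ε · sin λ_s = sin 23.44° × sin 127.1° = 0.31727, so δ = +18.498°.
cos H₀ = −tan(+23.4°) tan(+18.498°) = -0.1448, H₀ = 1.7161 rad.
Bracket: H₀ sin φ sin δ + cos φ cos δ sin H₀ = 1.7161×0.39715×0.31727 + 0.91775×0.94834×0.98946 = 0.216235 + 0.861166 = 1.077401.
Q̄ = (S₀/π) × [bracket] = (1361/π) × 1.077401 = 466.75 W/m².
— Configuration B (φ=+30.7°):
Solar declination: sin δ = sin ε · sin λ_s = sin 23.44° × sin 199.2° = -0.13082, so δ = -7.517°.
cos H₀ = −tan(+30.7°) tan(-7.517°) = 0.0783, H₀ = 1.4924 rad.
Bracket: H₀ sin φ sin δ + cos φ cos δ sin H₀ = 1.4924×0.51054×-0.13082 + 0.85985×0.99141×0.99693 = -0.099676 + 0.849847 = 0.750171.
Q̄ = (S₀/π) × [bracket] = (1361/π) × 0.750171 = 324.99 W/m².
Ratio Q̄_A / Q̄_B = 466.75 / 324.99 = 1.436.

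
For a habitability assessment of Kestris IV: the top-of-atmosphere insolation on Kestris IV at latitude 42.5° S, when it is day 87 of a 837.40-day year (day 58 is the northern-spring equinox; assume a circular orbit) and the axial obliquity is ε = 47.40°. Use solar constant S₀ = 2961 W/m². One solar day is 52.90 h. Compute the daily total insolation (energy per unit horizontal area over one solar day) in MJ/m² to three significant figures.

102 MJ/m²

Solar longitude: λ_s = 360° × (87 − 58)/837.40 = 12.467°.
sin δ = sin 47.40° × sin 12.467° = 0.15891, so δ = +9.144°.
cos H₀ = −tan(-42.5°) tan(+9.144°) = 0.1475, H₀ = 1.4228 rad.
Bracket: H₀ sin φ sin δ + cos φ cos δ sin H₀ = 1.4228×-0.67559×0.15891 + 0.73728×0.98729×0.98906 = -0.152749 + 0.719946 = 0.567197.
Q̄ = (S₀/π) × [bracket] = (2961/π) × 0.567197 = 534.59 W/m².
Daily total = Q̄ × 52.90 h × 3600 s/h = 534.59 × 52.90 × 3600 / 10⁶ = 101.8 MJ/m².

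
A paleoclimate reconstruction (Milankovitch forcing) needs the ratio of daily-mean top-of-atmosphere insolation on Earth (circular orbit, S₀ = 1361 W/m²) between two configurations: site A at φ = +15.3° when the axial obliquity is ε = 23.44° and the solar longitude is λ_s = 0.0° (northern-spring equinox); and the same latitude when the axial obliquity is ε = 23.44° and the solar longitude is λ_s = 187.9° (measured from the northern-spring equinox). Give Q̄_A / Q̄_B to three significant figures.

— Configuration A (φ=+15.3°):
Solar declination: sin δ = sin ε · sin λ_s = sin 23.44° × sin 0.0° = 0.00000, so δ = +0.000°.
cos H₀ = −tan(+15.3°) tan(+0.000°) = -0.0000, H₀ = 1.5708 rad.
Bracket: H₀ sin φ sin δ + cos φ cos δ sin H₀ = 1.5708×0.26387×0.00000 + 0.96456×1.00000×1.00000 = 0.000000 + 0.964560 = 0.964560.
Q̄ = (S₀/π) × [bracket] = (1361/π) × 0.964560 = 417.87 W/m².
— Configuration B (φ=+15.3°):
Solar declination: sin δ = sin ε · sin λ_s = sin 23.44° × sin 187.9° = -0.05467, so δ = -3.134°.
cos H₀ = −tan(+15.3°) tan(-3.134°) = 0.0150, H₀ = 1.5558 rad.
Bracket: H₀ sin φ sin δ + cos φ cos δ sin H₀ = 1.5558×0.26387×-0.05467 + 0.96456×0.99850×0.99989 = -0.022444 + 0.963007 = 0.940563.
Q̄ = (S₀/π) × [bracket] = (1361/π) × 0.940563 = 407.47 W/m².
Ratio Q̄_A / Q̄_B = 417.87 / 407.47 = 1.026.

Q̄_A / Q̄_B ≈ 1.03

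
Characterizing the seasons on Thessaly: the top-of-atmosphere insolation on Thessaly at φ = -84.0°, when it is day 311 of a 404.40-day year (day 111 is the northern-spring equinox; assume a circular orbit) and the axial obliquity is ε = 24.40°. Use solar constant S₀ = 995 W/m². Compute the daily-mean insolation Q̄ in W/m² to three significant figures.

Q̄ ≈ 26.4 W/m²

Solar longitude: λ_s = 360° × (311 − 111)/404.40 = 178.042°.
sin δ = sin 24.40° × sin 178.042° = 0.01412, so δ = +0.809°.
cos H₀ = −tan(-84.0°) tan(+0.809°) = 0.1343, H₀ = 1.4361 rad.
Bracket: H₀ sin φ sin δ + cos φ cos δ sin H₀ = 1.4361×-0.99452×0.01412 + 0.10453×0.99990×0.99094 = -0.020167 + 0.103573 = 0.083406.
Q̄ = (S₀/π) × [bracket] = (995/π) × 0.083406 = 26.42 W/m².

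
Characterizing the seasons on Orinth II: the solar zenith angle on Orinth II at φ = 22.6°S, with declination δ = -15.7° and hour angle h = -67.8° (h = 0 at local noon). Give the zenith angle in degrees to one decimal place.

cos θ_z = sin φ sin δ + cos φ cos δ cos h = 0.103990 + 0.335812 = 0.439802.
θ_z = arccos(0.439802) = 63.9°.

θ_z = 63.9°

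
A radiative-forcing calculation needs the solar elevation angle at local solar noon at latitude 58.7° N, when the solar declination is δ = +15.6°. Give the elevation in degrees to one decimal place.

46.9°

At local noon the hour angle is zero, so the zenith angle equals |ϕ − δ| = |+58.7° − (+15.600°)| = 43.100°.
Elevation = 90° − 43.100° = 46.9°.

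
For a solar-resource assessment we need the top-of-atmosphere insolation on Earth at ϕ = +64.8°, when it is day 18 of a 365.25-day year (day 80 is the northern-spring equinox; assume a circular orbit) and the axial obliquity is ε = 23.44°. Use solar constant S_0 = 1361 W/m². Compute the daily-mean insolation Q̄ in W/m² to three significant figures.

Solar longitude: L_s = 360° × (18 − 80)/365.25 = -61.109°, i.e. -61.109° + 360° = 298.891°.
sin δ = sin 23.44° × sin 298.891° = -0.34828, so δ = -20.382°.
cos h₀ = −tan(+64.8°) tan(-20.382°) = 0.7896, h₀ = 0.6607 rad.
Bracket: h₀ sin ϕ sin δ + cos ϕ cos δ sin h₀ = 0.6607×0.90483×-0.34828 + 0.42578×0.93739×0.61367 = -0.208209 + 0.244929 = 0.036720.
Q̄ = (S_0/π) × [bracket] = (1361/π) × 0.036720 = 15.91 W/m².

Q̄ ≈ 15.9 W/m²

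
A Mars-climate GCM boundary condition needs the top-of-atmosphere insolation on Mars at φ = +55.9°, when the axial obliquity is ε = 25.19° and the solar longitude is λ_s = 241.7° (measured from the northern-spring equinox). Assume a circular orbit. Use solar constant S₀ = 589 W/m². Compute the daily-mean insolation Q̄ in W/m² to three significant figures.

Q̄ ≈ 24.0 W/m²

Solar declination: sin δ = sin ε · sin λ_s = sin 25.19° × sin 241.7° = -0.37475, so δ = -22.009°.
cos H₀ = −tan(+55.9°) tan(-22.009°) = 0.5970, H₀ = 0.9310 rad.
Bracket: H₀ sin φ sin δ + cos φ cos δ sin H₀ = 0.9310×0.82806×-0.37475 + 0.56064×0.92713×0.80223 = -0.288904 + 0.416988 = 0.128084.
Q̄ = (S₀/π) × [bracket] = (589/π) × 0.128084 = 24.01 W/m².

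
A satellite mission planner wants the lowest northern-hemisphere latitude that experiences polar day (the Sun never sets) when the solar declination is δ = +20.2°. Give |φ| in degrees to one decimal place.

Polar day requires cos H₀ = −tan φ tan δ ≤ −1, i.e. tan φ tan δ ≥ 1.
The boundary is |tan φ| · |tan δ| = 1, so |φ| = 90° − |δ| = 90° − 20.2° = 69.8° in the northern hemisphere.

|φ| = 69.8°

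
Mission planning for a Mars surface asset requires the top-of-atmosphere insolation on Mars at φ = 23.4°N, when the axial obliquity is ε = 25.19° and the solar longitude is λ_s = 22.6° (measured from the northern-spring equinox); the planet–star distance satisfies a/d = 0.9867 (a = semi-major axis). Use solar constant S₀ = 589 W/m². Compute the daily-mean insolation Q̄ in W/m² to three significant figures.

Solar declination: sin δ = sin ε · sin λ_s = sin 25.19° × sin 22.6° = 0.16356, so δ = +9.414°.
cos H₀ = −tan(+23.4°) tan(+9.414°) = -0.0717, H₀ = 1.6426 rad.
Bracket: H₀ sin φ sin δ + cos φ cos δ sin H₀ = 1.6426×0.39715×0.16356 + 0.91775×0.98653×0.99742 = 0.106700 + 0.903052 = 1.009752.
Inverse-square distance factor (a/d)² = 0.9867² = 0.973577.
Q̄ = (S₀/π) × 0.973577 × [bracket] = (589/π) × 0.973577 × 1.009752 = 184.3 W/m².

Q̄ ≈ 184 W/m²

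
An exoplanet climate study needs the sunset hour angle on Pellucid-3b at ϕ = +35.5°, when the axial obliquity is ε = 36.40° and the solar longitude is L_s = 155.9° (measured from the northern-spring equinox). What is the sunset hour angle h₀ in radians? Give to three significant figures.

Solar declination: sin δ = sin ε · sin L_s = sin 36.40° × sin 155.9° = 0.24231, so δ = +14.023°.
cos h₀ = −tan ϕ · tan δ = −tan(+35.5°) × tan(+14.023°) = -0.1781, so h₀ = 1.7499 rad = 100.26°.

h₀ = 1.75 rad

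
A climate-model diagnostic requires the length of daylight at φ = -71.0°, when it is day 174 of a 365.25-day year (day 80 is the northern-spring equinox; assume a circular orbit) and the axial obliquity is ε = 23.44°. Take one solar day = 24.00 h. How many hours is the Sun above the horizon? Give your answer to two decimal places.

Solar longitude: λ_s = 360° × (174 − 80)/365.25 = 92.649°.
sin δ = sin 23.44° × sin 92.649° = 0.39736, so δ = +23.413°.
cos H₀ = −tan φ · tan δ = 1.2576 ≥ 1, so the Sun never rises (polar night) and H₀ = 0.
Daylight = 2H₀/(2π) × 24.00 h = (0.0000/π) × 24.00 = 0.00 h.

0.00 h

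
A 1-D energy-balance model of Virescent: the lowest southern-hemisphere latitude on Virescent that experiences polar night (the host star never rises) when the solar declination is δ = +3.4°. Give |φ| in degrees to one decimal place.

|φ| = 86.6°

Polar night requires cos H₀ = −tan φ tan δ ≥ 1, i.e. tan φ tan δ ≤ −1.
The boundary is |tan φ| · |tan δ| = 1, so |φ| = 90° − |δ| = 90° − 3.4° = 86.6° in the southern hemisphere.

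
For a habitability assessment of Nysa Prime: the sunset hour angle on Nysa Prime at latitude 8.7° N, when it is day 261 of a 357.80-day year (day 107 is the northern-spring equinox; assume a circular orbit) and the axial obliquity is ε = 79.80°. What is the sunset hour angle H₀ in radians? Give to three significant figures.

Solar longitude: λ_s = 360° × (261 − 107)/357.80 = 154.947°.
sin δ = sin 79.80° × sin 154.947° = 0.41677, so δ = +24.631°.
cos H₀ = −tan φ · tan δ = −tan(+8.7°) × tan(+24.631°) = -0.0702, so H₀ = 1.6410 rad = 94.02°.

H₀ = 1.64 rad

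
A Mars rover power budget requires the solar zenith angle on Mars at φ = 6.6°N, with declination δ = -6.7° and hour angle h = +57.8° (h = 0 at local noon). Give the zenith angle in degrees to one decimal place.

θ_z = 59.2°

cos θ_z = sin φ sin δ + cos φ cos δ cos h = -0.013410 + 0.525730 = 0.512320.
θ_z = arccos(0.512320) = 59.2°.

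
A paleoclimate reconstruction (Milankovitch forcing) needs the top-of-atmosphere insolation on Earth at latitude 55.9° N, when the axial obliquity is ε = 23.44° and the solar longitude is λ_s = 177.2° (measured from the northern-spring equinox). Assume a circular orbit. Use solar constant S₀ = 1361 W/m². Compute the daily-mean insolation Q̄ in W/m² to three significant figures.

Q̄ ≈ 254 W/m²

Solar declination: sin δ = sin ε · sin λ_s = sin 23.44° × sin 177.2° = 0.01943, so δ = +1.113°.
cos H₀ = −tan(+55.9°) tan(+1.113°) = -0.0287, H₀ = 1.5995 rad.
Bracket: H₀ sin φ sin δ + cos φ cos δ sin H₀ = 1.5995×0.82806×0.01943 + 0.56064×0.99981×0.99959 = 0.025735 + 0.560304 = 0.586039.
Q̄ = (S₀/π) × [bracket] = (1361/π) × 0.586039 = 253.9 W/m².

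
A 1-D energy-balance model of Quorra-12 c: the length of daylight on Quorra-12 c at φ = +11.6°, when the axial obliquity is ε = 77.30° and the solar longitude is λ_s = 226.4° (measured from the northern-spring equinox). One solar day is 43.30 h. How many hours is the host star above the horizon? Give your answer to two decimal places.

Solar declination: sin δ = sin ε · sin λ_s = sin 77.30° × sin 226.4° = -0.70645, so δ = -44.947°.
cos H₀ = −tan φ · tan δ = −tan(+11.6°) × tan(-44.947°) = 0.2049, so H₀ = 1.3644 rad = 78.18°.
Daylight = 2H₀/(2π) × 43.30 h = (1.3644/π) × 43.30 = 18.81 h.

18.81 h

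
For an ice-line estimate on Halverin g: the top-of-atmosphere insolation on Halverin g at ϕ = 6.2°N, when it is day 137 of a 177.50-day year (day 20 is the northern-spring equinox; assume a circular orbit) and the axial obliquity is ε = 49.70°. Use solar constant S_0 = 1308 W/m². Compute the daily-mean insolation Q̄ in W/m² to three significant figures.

Solar longitude: L_s = 360° × (137 − 20)/177.50 = 237.296°.
sin δ = sin 49.70° × sin 237.296° = -0.64176, so δ = -39.923°.
cos h₀ = −tan(+6.2°) tan(-39.923°) = 0.0909, h₀ = 1.4798 rad.
Bracket: h₀ sin ϕ sin δ + cos ϕ cos δ sin h₀ = 1.4798×0.10800×-0.64176 + 0.99415×0.76690×0.99586 = -0.102565 + 0.759257 = 0.656692.
Q̄ = (S_0/π) × [bracket] = (1308/π) × 0.656692 = 273.4 W/m².

Q̄ ≈ 273 W/m²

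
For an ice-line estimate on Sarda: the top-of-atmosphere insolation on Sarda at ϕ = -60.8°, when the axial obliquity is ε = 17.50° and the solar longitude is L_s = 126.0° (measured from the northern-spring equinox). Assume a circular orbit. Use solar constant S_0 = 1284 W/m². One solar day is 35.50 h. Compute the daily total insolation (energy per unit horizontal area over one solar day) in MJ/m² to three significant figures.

9.83 MJ/m²

Solar declination: sin δ = sin ε · sin L_s = sin 17.50° × sin 126.0° = 0.24328, so δ = +14.080°.
cos h₀ = −tan(-60.8°) tan(+14.080°) = 0.4488, h₀ = 1.1054 rad.
Bracket: h₀ sin ϕ sin δ + cos ϕ cos δ sin h₀ = 1.1054×-0.87292×0.24328 + 0.48786×0.96996×0.89365 = -0.234747 + 0.422879 = 0.188132.
Q̄ = (S_0/π) × [bracket] = (1284/π) × 0.188132 = 76.891 W/m².
Daily total = Q̄ × 35.50 h × 3600 s/h = 76.891 × 35.50 × 3600 / 10⁶ = 9.827 MJ/m².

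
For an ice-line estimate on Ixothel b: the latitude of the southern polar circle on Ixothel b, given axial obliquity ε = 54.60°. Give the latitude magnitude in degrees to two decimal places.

35.40°

The polar circle is the lowest latitude that experiences at least one full rotation of continuous darkness at the northern-summer solstice; it lies at |φ| = 90° − ε = 90° − 54.60° = 35.40°.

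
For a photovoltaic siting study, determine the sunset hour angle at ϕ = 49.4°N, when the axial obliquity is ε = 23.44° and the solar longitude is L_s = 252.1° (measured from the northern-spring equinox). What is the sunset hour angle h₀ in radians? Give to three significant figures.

Solar declination: sin δ = sin ε · sin L_s = sin 23.44° × sin 252.1° = -0.37853, so δ = -22.243°.
cos h₀ = −tan ϕ · tan δ = −tan(+49.4°) × tan(-22.243°) = 0.4771, so h₀ = 1.0734 rad = 61.50°.

h₀ = 1.07 rad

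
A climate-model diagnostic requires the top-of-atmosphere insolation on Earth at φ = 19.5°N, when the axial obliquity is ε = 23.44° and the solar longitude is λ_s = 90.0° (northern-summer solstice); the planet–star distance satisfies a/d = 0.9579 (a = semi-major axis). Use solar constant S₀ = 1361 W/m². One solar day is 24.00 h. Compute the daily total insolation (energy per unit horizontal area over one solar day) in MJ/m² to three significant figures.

Solar declination: sin δ = sin ε · sin λ_s = sin 23.44° × sin 90.0° = 0.39779, so δ = +23.440°.
cos H₀ = −tan(+19.5°) tan(+23.440°) = -0.1535, H₀ = 1.7249 rad.
Bracket: H₀ sin φ sin δ + cos φ cos δ sin H₀ = 1.7249×0.33381×0.39779 + 0.94264×0.91748×0.98814 = 0.229043 + 0.854596 = 1.083639.
Inverse-square distance factor (a/d)² = 0.9579² = 0.917572.
Q̄ = (S₀/π) × 0.917572 × [bracket] = (1361/π) × 0.917572 × 1.083639 = 430.76 W/m².
Daily total = Q̄ × 24.00 h × 3600 s/h = 430.76 × 24.00 × 3600 / 10⁶ = 37.22 MJ/m².

37.2 MJ/m²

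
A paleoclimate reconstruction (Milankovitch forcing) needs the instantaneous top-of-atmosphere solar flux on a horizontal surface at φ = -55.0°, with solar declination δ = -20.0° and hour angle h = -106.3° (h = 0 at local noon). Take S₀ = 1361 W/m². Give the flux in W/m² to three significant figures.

cos θ_z = sin φ sin δ + cos φ cos δ cos h = 0.280166 + -0.151275 = 0.128891.
Flux = S₀ · cos θ_z = 1361 × 0.128891 = 175.4 W/m².

175 W/m²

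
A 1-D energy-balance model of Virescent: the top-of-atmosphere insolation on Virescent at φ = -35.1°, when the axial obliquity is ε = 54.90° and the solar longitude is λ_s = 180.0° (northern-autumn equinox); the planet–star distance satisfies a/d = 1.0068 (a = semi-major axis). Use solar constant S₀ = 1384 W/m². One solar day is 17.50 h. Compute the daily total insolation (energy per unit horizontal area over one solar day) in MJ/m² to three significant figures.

Solar declination: sin δ = sin ε · sin λ_s = sin 54.90° × sin 180.0° = 0.00000, so δ = +0.000°.
cos H₀ = −tan(-35.1°) tan(+0.000°) = 0.0000, H₀ = 1.5708 rad.
Bracket: H₀ sin φ sin δ + cos φ cos δ sin H₀ = 1.5708×-0.57501×0.00000 + 0.81815×1.00000×1.00000 = -0.000000 + 0.818150 = 0.818150.
Inverse-square distance factor (a/d)² = 1.0068² = 1.013646.
Q̄ = (S₀/π) × 1.013646 × [bracket] = (1384/π) × 1.013646 × 0.818150 = 365.35 W/m².
Daily total = Q̄ × 17.50 h × 3600 s/h = 365.35 × 17.50 × 3600 / 10⁶ = 23.02 MJ/m².

23.0 MJ/m²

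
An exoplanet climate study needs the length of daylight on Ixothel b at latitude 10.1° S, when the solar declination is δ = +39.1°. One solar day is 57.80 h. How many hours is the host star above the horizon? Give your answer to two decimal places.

26.23 h

cos h₀ = −tan ϕ · tan δ = −tan(-10.1°) × tan(+39.100°) = 0.1448, so h₀ = 1.4255 rad = 81.68°.
Daylight = 2h₀/(2π) × 57.80 h = (1.4255/π) × 57.80 = 26.23 h.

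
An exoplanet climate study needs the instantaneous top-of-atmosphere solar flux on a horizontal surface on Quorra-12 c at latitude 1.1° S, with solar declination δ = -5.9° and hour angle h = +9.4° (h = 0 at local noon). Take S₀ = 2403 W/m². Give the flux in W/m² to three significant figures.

cos θ_z = sin φ sin δ + cos φ cos δ cos h = 0.001973 + 0.981165 = 0.983138.
Flux = S₀ · cos θ_z = 2403 × 0.983138 = 2362 W/m².

2.36e+03 W/m²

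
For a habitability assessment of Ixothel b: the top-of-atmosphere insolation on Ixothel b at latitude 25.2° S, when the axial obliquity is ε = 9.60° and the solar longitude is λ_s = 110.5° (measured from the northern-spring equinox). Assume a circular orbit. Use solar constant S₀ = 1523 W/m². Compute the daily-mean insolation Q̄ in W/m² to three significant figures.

Solar declination: sin δ = sin ε · sin λ_s = sin 9.60° × sin 110.5° = 0.15621, so δ = +8.987°.
cos H₀ = −tan(-25.2°) tan(+8.987°) = 0.0744, H₀ = 1.4963 rad.
Bracket: H₀ sin φ sin δ + cos φ cos δ sin H₀ = 1.4963×-0.42578×0.15621 + 0.90483×0.98772×0.99723 = -0.099521 + 0.891243 = 0.791722.
Q̄ = (S₀/π) × [bracket] = (1523/π) × 0.791722 = 383.8 W/m².

Q̄ ≈ 384 W/m²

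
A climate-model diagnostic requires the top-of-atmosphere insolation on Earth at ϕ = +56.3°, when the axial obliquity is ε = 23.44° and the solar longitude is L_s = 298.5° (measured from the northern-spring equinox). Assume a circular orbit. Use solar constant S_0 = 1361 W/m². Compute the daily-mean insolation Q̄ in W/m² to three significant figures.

Solar declination: sin δ = sin ε · sin L_s = sin 23.44° × sin 298.5° = -0.34958, so δ = -20.462°.
cos h₀ = −tan(+56.3°) tan(-20.462°) = 0.5595, h₀ = 0.9770 rad.
Bracket: h₀ sin ϕ sin δ + cos ϕ cos δ sin h₀ = 0.9770×0.83195×-0.34958 + 0.55484×0.93691×0.82885 = -0.284144 + 0.430865 = 0.146721.
Q̄ = (S_0/π) × [bracket] = (1361/π) × 0.146721 = 63.56 W/m².

Q̄ ≈ 63.6 W/m²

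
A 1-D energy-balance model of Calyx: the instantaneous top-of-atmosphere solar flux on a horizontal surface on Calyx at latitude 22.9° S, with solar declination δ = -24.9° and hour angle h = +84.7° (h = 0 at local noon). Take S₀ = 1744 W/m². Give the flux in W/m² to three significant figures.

420 W/m²

cos θ_z = sin φ sin δ + cos φ cos δ cos h = 0.163835 + 0.077181 = 0.241016.
Flux = S₀ · cos θ_z = 1744 × 0.241016 = 420.3 W/m².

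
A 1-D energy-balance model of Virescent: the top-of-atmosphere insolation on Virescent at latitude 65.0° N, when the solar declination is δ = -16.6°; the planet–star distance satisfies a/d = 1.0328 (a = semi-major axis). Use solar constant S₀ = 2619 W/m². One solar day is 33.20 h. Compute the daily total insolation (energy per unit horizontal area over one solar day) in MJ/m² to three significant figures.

8.96 MJ/m²

cos H₀ = −tan(+65.0°) tan(-16.600°) = 0.6393, H₀ = 0.8772 rad.
Bracket: H₀ sin φ sin δ + cos φ cos δ sin H₀ = 0.8772×0.90631×-0.28569 + 0.42262×0.95832×0.76895 = -0.227128 + 0.311429 = 0.084301.
Inverse-square distance factor (a/d)² = 1.0328² = 1.066676.
Q̄ = (S₀/π) × 1.066676 × [bracket] = (2619/π) × 1.066676 × 0.084301 = 74.964 W/m².
Daily total = Q̄ × 33.20 h × 3600 s/h = 74.964 × 33.20 × 3600 / 10⁶ = 8.960 MJ/m².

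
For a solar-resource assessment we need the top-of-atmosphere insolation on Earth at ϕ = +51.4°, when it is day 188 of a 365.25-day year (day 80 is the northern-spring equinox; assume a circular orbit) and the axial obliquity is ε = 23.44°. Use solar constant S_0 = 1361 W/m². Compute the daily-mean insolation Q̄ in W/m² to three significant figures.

Q̄ ≈ 487 W/m²

Solar longitude: L_s = 360° × (188 − 80)/365.25 = 106.448°.
sin δ = sin 23.44° × sin 106.448° = 0.38151, so δ = +22.427°.
cos h₀ = −tan(+51.4°) tan(+22.427°) = -0.5170, h₀ = 2.1142 rad.
Bracket: h₀ sin ϕ sin δ + cos ϕ cos δ sin h₀ = 2.1142×0.78152×0.38151 + 0.62388×0.92436×0.85598 = 0.630365 + 0.493635 = 1.124000.
Q̄ = (S_0/π) × [bracket] = (1361/π) × 1.124000 = 486.9 W/m².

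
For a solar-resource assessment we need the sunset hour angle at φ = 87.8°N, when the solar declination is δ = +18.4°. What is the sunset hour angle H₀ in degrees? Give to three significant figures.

H₀ = 180°

Sunrise equation: cos H₀ = −tan φ · tan δ = -8.6593 ≤ −1, so the Sun never sets (polar day) and H₀ = π.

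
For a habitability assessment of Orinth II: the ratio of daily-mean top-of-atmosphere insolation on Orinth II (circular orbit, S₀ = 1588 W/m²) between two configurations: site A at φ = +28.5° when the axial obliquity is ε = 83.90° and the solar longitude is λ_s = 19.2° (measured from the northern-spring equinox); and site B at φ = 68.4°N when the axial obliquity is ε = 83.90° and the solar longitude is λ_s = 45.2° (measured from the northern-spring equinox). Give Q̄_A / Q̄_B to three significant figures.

— Configuration A (φ=+28.5°):
Solar declination: sin δ = sin ε · sin λ_s = sin 83.90° × sin 19.2° = 0.32700, so δ = +19.087°.
cos H₀ = −tan(+28.5°) tan(+19.087°) = -0.1879, H₀ = 1.7598 rad.
Bracket: H₀ sin φ sin δ + cos φ cos δ sin H₀ = 1.7598×0.47716×0.32700 + 0.87882×0.94502×0.98219 = 0.274584 + 0.815711 = 1.090295.
Q̄ = (S₀/π) × [bracket] = (1588/π) × 1.090295 = 551.12 W/m².
— Configuration B (φ=+68.4°):
Solar declination: sin δ = sin ε · sin λ_s = sin 83.90° × sin 45.2° = 0.70555, so δ = +44.874°.
cos H₀ = −tan(+68.4°) tan(+44.874°) = -2.5146 ≤ −1 ⇒ polar day, H₀ = π.
Bracket: H₀ sin φ sin δ + cos φ cos δ sin H₀ = 3.1416×0.92978×0.70555 + 0.36812×0.70866×0.00000 = 2.060909 + 0.000000 = 2.060909.
Q̄ = (S₀/π) × [bracket] = (1588/π) × 2.060909 = 1041.7 W/m².
Ratio Q̄_A / Q̄_B = 551.12 / 1041.7 = 0.5291.

Q̄_A / Q̄_B ≈ 0.529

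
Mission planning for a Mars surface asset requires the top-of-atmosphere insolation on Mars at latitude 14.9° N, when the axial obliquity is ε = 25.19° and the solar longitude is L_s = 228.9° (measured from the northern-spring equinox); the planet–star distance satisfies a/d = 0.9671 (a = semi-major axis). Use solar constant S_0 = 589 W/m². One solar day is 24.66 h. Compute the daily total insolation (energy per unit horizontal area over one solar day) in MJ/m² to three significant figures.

Solar declination: sin δ = sin ε · sin L_s = sin 25.19° × sin 228.9° = -0.32073, so δ = -18.707°.
cos h₀ = −tan(+14.9°) tan(-18.707°) = 0.0901, h₀ = 1.4806 rad.
Bracket: h₀ sin ϕ sin δ + cos ϕ cos δ sin h₀ = 1.4806×0.25713×-0.32073 + 0.96638×0.94717×0.99593 = -0.122104 + 0.911601 = 0.789497.
Inverse-square distance factor (a/d)² = 0.9671² = 0.935282.
Q̄ = (S_0/π) × 0.935282 × [bracket] = (589/π) × 0.935282 × 0.789497 = 138.44 W/m².
Daily total = Q̄ × 24.66 h × 3600 s/h = 138.44 × 24.66 × 3600 / 10⁶ = 12.29 MJ/m².

12.3 MJ/m²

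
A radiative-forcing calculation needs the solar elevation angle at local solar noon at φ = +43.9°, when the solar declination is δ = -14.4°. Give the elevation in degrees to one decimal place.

31.7°

At local noon the hour angle is zero, so the zenith angle equals |φ − δ| = |+43.9° − (-14.400°)| = 58.300°.
Elevation = 90° − 58.300° = 31.7°.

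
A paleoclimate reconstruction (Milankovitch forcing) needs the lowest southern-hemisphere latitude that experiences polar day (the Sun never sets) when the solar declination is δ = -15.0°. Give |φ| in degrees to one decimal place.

Polar day requires cos H₀ = −tan φ tan δ ≤ −1, i.e. tan φ tan δ ≥ 1.
The boundary is |tan φ| · |tan δ| = 1, so |φ| = 90° − |δ| = 90° − 15.0° = 75.0° in the southern hemisphere.

|φ| = 75.0°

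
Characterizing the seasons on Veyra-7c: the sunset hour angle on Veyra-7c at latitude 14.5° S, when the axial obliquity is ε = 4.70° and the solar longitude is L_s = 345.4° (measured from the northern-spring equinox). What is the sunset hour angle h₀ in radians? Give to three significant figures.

Solar declination: sin δ = sin ε · sin L_s = sin 4.70° × sin 345.4° = -0.02065, so δ = -1.183°.
cos h₀ = −tan ϕ · tan δ = −tan(-14.5°) × tan(-1.183°) = -0.0053, so h₀ = 1.5761 rad = 90.31°.

h₀ = 1.58 rad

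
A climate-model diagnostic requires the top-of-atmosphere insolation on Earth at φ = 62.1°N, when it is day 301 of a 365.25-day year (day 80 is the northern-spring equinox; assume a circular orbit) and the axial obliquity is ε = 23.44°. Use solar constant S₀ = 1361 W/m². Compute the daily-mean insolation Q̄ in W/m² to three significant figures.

Solar longitude: λ_s = 360° × (301 − 80)/365.25 = 217.823°.
sin δ = sin 23.44° × sin 217.823° = -0.24394, so δ = -14.119°.
cos H₀ = −tan(+62.1°) tan(-14.119°) = 0.4751, H₀ = 1.0758 rad.
Bracket: H₀ sin φ sin δ + cos φ cos δ sin H₀ = 1.0758×0.88377×-0.24394 + 0.46793×0.96979×0.87995 = -0.231928 + 0.399316 = 0.167388.
Q̄ = (S₀/π) × [bracket] = (1361/π) × 0.167388 = 72.52 W/m².

Q̄ ≈ 72.5 W/m²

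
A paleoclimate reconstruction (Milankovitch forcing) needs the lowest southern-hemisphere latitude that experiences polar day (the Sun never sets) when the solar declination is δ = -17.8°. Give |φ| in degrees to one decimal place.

Polar day requires cos H₀ = −tan φ tan δ ≤ −1, i.e. tan φ tan δ ≥ 1.
The boundary is |tan φ| · |tan δ| = 1, so |φ| = 90° − |δ| = 90° − 17.8° = 72.2° in the southern hemisphere.

|φ| = 72.2°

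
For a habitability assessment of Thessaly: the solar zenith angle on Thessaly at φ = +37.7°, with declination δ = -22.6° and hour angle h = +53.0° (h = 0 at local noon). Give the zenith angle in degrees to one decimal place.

cos θ_z = sin φ sin δ + cos φ cos δ cos h = -0.235007 + 0.439605 = 0.204598.
θ_z = arccos(0.204598) = 78.2°.

θ_z = 78.2°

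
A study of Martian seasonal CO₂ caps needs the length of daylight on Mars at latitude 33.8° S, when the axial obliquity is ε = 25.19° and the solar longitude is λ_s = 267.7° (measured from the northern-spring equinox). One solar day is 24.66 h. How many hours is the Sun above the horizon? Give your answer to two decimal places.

Solar declination: sin δ = sin ε · sin λ_s = sin 25.19° × sin 267.7° = -0.42528, so δ = -25.168°.
cos H₀ = −tan φ · tan δ = −tan(-33.8°) × tan(-25.168°) = -0.3146, so H₀ = 1.8908 rad = 108.33°.
Daylight = 2H₀/(2π) × 24.66 h = (1.8908/π) × 24.66 = 14.84 h.

14.84 h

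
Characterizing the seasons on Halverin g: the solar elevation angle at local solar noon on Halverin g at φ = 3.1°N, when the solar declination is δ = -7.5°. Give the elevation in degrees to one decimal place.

At local noon the hour angle is zero, so the zenith angle equals |φ − δ| = |+3.1° − (-7.500°)| = 10.600°.
Elevation = 90° − 10.600° = 79.4°.

79.4°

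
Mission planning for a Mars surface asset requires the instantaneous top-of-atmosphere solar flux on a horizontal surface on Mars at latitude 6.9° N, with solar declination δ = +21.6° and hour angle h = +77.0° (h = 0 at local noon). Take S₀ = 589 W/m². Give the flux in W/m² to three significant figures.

148 W/m²

cos θ_z = sin φ sin δ + cos φ cos δ cos h = 0.044225 + 0.207639 = 0.251864.
Flux = S₀ · cos θ_z = 589 × 0.251864 = 148.3 W/m².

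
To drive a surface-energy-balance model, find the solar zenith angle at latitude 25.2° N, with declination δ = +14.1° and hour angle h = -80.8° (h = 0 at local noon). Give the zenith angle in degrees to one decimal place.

θ_z = 75.9°

cos θ_z = sin ϕ sin δ + cos ϕ cos δ cos h = 0.103726 + 0.140306 = 0.244032.
θ_z = arccos(0.244032) = 75.9°.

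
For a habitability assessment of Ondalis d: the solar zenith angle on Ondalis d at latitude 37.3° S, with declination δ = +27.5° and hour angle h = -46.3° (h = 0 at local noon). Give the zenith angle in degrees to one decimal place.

cos θ_z = sin φ sin δ + cos φ cos δ cos h = -0.279814 + 0.487482 = 0.207668.
θ_z = arccos(0.207668) = 78.0°.

θ_z = 78.0°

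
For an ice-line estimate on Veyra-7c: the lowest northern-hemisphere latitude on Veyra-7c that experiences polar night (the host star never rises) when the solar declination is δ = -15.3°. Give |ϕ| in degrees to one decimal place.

|ϕ| = 74.7°

Polar night requires cos h₀ = −tan ϕ tan δ ≥ 1, i.e. tan ϕ tan δ ≤ −1.
The boundary is |tan ϕ| · |tan δ| = 1, so |ϕ| = 90° − |δ| = 90° − 15.3° = 74.7° in the northern hemisphere.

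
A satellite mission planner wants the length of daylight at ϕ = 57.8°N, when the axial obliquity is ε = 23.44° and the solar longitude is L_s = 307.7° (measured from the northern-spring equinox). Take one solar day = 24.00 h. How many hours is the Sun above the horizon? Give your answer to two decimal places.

7.76 h

Solar declination: sin δ = sin ε · sin L_s = sin 23.44° × sin 307.7° = -0.31474, so δ = -18.345°.
cos h₀ = −tan ϕ · tan δ = −tan(+57.8°) × tan(-18.345°) = 0.5266, so h₀ = 1.0162 rad = 58.23°.
Daylight = 2h₀/(2π) × 24.00 h = (1.0162/π) × 24.00 = 7.76 h.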